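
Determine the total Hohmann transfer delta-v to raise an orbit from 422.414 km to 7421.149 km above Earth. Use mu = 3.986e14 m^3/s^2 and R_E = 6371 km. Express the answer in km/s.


r1 = 6793.4140 km = 6.793414e+06 m
r2 = 13792.1490 km = 1.3792149e+07 m
dv1 = sqrt(mu/r1)*(sqrt(2*r2/(r1+r2)) - 1) = 1207.0222 m/s
dv2 = sqrt(mu/r2)*(1 - sqrt(2*r1/(r1+r2))) = 1008.4444 m/s
total dv = |dv1| + |dv2| = 1207.0222 + 1008.4444 = 2215.4666 m/s = 2.2155 km/s

2.2155 km/s


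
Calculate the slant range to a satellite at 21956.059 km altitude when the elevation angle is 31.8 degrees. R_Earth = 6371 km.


h = 21956.059 km, el = 31.8 deg
d = -R_E*sin(el) + sqrt((R_E*sin(el))^2 + 2*R_E*h + h^2)
d = -6371.0000*sin(0.5550147) + sqrt((6371.0000*0.5269558)^2 + 2*6371.0000*21956.059 + 21956.059^2)
d = 24447.5063 km

24447.5063 km


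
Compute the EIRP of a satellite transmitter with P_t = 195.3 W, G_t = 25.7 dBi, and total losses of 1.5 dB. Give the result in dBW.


Pt = 195.3 W = 22.9070 dBW
EIRP = Pt_dBW + Gt - losses = 22.9070 + 25.7 - 1.5 = 47.1070 dBW

47.1070 dBW


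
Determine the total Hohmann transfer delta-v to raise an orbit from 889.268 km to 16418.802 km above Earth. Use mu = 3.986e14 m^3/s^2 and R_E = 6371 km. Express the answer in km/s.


r1 = 7260.2680 km = 7.260268e+06 m
r2 = 22789.8020 km = 2.2789802e+07 m
dv1 = sqrt(mu/r1)*(sqrt(2*r2/(r1+r2)) - 1) = 1715.9035 m/s
dv2 = sqrt(mu/r2)*(1 - sqrt(2*r1/(r1+r2))) = 1274.9914 m/s
total dv = |dv1| + |dv2| = 1715.9035 + 1274.9914 = 2990.8949 m/s = 2.9909 km/s

2.9909 km/s


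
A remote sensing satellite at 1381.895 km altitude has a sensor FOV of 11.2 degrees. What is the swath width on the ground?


FOV = 11.2 deg = 0.1954769 rad
swath = 2 * alt * tan(FOV/2) = 2 * 1381.895 * tan(0.09773844)
swath = 2 * 1381.895 * 0.09805086
swath = 270.9920 km

270.9920 km


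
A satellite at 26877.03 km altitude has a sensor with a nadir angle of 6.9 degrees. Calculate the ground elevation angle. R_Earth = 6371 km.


r = R_E + alt = 33248.0300 km
Law of sines in the satellite / Earth-center / ground-point triangle:
  sin(nadir)/R_E = sin(90 + el)/r  =>  cos(el) = (r/R_E)*sin(nadir)
cos(el) = (33248.0300 / 6371.0000) * sin(6.9 deg) = 0.6269523
el = arccos(0.6269523) = 51.1744 deg
(Earth-central angle = 90 - nadir - el = 31.9256 deg)

51.1744 degrees


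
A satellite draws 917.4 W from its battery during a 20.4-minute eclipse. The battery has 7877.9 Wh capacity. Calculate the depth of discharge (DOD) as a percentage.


E_used = P * t / 60 = 917.4 * 20.4 / 60 = 311.9160 Wh
DOD = E_used / E_total * 100 = 311.9160 / 7877.9 * 100
DOD = 3.9594 %

3.9594 %


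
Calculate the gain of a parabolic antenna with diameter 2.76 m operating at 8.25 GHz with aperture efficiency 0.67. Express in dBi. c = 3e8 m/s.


lambda = c/f = 3e8 / 8.25e+09 = 0.03636364 m
G = eta*(pi*D/lambda)^2 = 0.67*(pi*2.76/0.03636364)^2
G = 38094.1335 (linear)
G = 10*log10(38094.1335) = 45.8086 dBi

45.8086 dBi


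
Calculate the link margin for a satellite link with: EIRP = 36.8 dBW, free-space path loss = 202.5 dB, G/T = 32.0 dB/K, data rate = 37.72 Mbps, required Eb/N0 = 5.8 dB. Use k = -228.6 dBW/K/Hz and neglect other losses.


C/N0 = EIRP - FSPL + G/T - k = 36.8 - 202.5 + 32.0 - (-228.6)
C/N0 = 94.9000 dB-Hz
R_b = 37.72 Mbps = 3.772e+07 bps -> 10*log10(R_b) = 75.7657 dB-Hz
Eb/N0 = C/N0 - 10*log10(R_b) = 94.9000 - 75.7657 = 19.1343 dB
Margin = Eb/N0 - Eb/N0_req = 19.1343 - 5.8 = 13.3343 dB (link closes)

13.3343 dB


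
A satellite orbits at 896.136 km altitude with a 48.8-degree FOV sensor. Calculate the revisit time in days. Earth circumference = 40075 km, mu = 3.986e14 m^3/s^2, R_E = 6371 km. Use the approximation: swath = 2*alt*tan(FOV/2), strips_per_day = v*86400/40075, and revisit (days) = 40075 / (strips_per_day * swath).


swath = 2*896.136*tan(0.4258603) = 813.0106 km
v = sqrt(mu/r) = 7406.0562 m/s = 7.4061 km/s
strips/day = v*86400/40075 = 7.4061*86400/40075 = 15.9671
coverage/day = strips * swath = 15.9671 * 813.0106 = 12981.4571 km
revisit = 40075 / 12981.4571 = 3.0871 days

3.0871 days


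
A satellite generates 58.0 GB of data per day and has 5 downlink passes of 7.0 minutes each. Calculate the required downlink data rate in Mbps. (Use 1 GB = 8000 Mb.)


total contact time = 5 * 7.0 * 60 = 2100.0000 s
data = 58.0 GB = 464000.0000 Mb
rate = 464000.0000 / 2100.0000 = 220.9524 Mbps

220.9524 Mbps


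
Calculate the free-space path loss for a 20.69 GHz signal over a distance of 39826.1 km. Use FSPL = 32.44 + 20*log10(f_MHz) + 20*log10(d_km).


f = 20.69 GHz = 20690.0000 MHz
d = 39826.1 km
FSPL = 32.44 + 20*log10(20690.0000) + 20*log10(39826.1)
FSPL = 32.44 + 86.3152 + 92.0034
FSPL = 210.7586 dB

210.7586 dB


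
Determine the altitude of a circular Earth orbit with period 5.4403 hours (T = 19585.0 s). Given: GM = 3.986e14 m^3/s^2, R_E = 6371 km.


T = 19585.0 s
r = (mu*T^2/(4*pi^2))^(1/3) = (3.986e14 * 19585.0^2 / (4*pi^2))^(1/3)
r = 1.5703926e+07 m = 15703.9259 km
alt = r - R_E = 15703.9259 - 6371 = 9332.9259 km

9332.9259 km


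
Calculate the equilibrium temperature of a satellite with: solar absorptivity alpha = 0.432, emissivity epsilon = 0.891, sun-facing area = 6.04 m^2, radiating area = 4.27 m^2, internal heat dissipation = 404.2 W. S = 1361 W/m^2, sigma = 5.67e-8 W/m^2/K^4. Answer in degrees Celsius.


Numerator = alpha*S*A_sun + Q_int = 0.432*1361*6.04 + 404.2 = 3955.4301 W
Denominator = eps*sigma*A_rad = 0.891*5.67e-8*4.27 = 2.1571912e-07 W/K^4
T^4 = 1.833602e+10 K^4
T = 367.9817 K = 94.8317 C

94.8317 degrees Celsius


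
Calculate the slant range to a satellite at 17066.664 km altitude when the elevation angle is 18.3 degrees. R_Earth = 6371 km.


h = 17066.664 km, el = 18.3 deg
d = -R_E*sin(el) + sqrt((R_E*sin(el))^2 + 2*R_E*h + h^2)
d = -6371.0000*sin(0.3193953) + sqrt((6371.0000*0.3139925)^2 + 2*6371.0000*17066.664 + 17066.664^2)
d = 20643.2339 km

20643.2339 km


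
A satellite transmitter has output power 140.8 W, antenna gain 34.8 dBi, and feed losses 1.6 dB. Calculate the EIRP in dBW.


Pt = 140.8 W = 21.4860 dBW
EIRP = Pt_dBW + Gt - losses = 21.4860 + 34.8 - 1.6 = 54.6860 dBW

54.6860 dBW


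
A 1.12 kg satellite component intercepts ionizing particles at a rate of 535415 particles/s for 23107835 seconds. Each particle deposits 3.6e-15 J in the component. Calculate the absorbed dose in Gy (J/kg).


Total energy deposited = rate * time * E_per
  = 535415 * 23107835 * 3.6e-15 = 0.04454021 J
Dose = E_total / mass = 0.04454021 / 1.12
Dose = 0.03976805 Gy

0.0398 Gy


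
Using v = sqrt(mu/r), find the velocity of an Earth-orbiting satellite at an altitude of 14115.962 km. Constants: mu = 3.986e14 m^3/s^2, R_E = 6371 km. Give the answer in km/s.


r = R_E + alt = 6371.0 + 14115.962 = 20486.9620 km = 2.0486962e+07 m
v = sqrt(mu/r) = sqrt(3.986e14 / 2.0486962e+07) = 4410.9270 m/s = 4.4109 km/s

4.4109 km/s


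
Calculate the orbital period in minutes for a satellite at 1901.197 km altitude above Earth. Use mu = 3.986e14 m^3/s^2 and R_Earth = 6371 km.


r = 8272.1970 km = 8.272197e+06 m
T = 2*pi*sqrt(r^3/mu) = 2*pi*sqrt(5.6606018e+20 / 3.986e14)
T = 7487.5981 s = 124.7933 min

124.7933 minutes


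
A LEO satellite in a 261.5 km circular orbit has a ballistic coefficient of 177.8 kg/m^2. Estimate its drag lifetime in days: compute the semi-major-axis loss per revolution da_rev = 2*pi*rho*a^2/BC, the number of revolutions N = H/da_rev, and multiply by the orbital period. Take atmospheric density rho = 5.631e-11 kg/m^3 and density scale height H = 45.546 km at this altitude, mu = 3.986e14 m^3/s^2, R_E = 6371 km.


a = R_E + alt = 6632.5000 km = 6.6325e+06 m
da_rev = 2*pi*rho*a^2/BC = 2*pi*5.631e-11*(6.6325e+06)^2/177.8 = 87.536294 m per revolution
N = H/da_rev = 45546.0000 m / 87.536294 m = 520.3099 revolutions
P = 2*pi*sqrt(a^3/mu) = 5375.6020 s
lifetime = N*P = 520.3099 * 5375.6020 = 2.7969789e+06 s = 32.3724 days

32.3724 days


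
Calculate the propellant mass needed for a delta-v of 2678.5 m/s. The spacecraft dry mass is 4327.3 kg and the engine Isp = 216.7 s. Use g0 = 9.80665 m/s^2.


ve = Isp * g0 = 216.7 * 9.80665 = 2125.101055 m/s
mass ratio = exp(dv/ve) = exp(2678.5/2125.101055) = 3.52686950
m_prop = m_dry * (mr - 1) = 4327.3 * (3.52686950 - 1)
m_prop = 10934.5224 kg

10934.5224 kg


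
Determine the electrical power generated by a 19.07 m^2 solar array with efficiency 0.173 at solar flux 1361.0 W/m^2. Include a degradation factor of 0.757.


P = area * eta * S * degradation
P = 19.07 * 0.173 * 1361.0 * 0.757
P = 3398.9972 W

3398.9972 W


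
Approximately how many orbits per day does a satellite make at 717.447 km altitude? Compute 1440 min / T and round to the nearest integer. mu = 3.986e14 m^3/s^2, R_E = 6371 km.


r = 7.088447e+06 m
T = 2*pi*sqrt(r^3/mu) = 5939.3356 s = 98.9889 min
revs/day = 1440 / 98.9889 = 14.5471
Rounded: 15 revolutions per day

15 revolutions per day


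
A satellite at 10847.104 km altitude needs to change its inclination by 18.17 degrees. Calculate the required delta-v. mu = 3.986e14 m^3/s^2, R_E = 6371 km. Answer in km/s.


r = 17218.1040 km = 1.7218104e+07 m
V = sqrt(mu/r) = 4811.4501 m/s
di = 18.17 deg = 0.3171263 rad
dV = 2*V*sin(di/2) = 2*4811.4501*sin(0.1585632)
dV = 1519.4517 m/s = 1.5195 km/s

1.5195 km/s


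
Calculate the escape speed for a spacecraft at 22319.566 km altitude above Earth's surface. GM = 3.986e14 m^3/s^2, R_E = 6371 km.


r = 6371.0 + 22319.566 = 28690.5660 km = 2.8690566e+07 m
v_esc = sqrt(2*mu/r) = sqrt(2*3.986e14 / 2.8690566e+07)
v_esc = 5271.2557 m/s = 5.2713 km/s

5.2713 km/s


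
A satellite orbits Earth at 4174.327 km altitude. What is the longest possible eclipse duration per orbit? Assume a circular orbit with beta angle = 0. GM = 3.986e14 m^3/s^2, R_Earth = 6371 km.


r = 10545.3270 km
T = 179.6181 min
Eclipse fraction = arcsin(R_E/r)/pi = arcsin(6371.0000/10545.3270)/pi
= arcsin(0.6041539)/pi = 0.2064888
Eclipse duration = 0.2064888 * 179.6181 = 37.0891 min

37.0891 minutes


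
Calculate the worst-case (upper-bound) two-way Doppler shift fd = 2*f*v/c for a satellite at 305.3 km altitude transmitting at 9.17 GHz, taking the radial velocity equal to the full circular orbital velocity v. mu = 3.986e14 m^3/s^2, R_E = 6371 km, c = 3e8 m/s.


r = 6.6763e+06 m
v = sqrt(mu/r) = 7726.8188 m/s (worst-case radial velocity)
f = 9.17 GHz = 9.17e+09 Hz
fd = 2*f*v/c = 2*9.17e+09*7726.8188/3.0e+08
fd = 472366.1867 Hz

472366.1867 Hz


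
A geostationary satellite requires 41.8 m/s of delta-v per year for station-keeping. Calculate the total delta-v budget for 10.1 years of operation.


dV = rate * years = 41.8 * 10.1
dV = 422.1800 m/s

422.1800 m/s


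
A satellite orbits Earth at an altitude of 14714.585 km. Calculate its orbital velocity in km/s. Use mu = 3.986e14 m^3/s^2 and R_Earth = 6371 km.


r = R_E + alt = 6371.0 + 14714.585 = 21085.5850 km = 2.1085585e+07 m
v = sqrt(mu/r) = sqrt(3.986e14 / 2.1085585e+07) = 4347.8627 m/s = 4.3479 km/s

4.3479 km/s


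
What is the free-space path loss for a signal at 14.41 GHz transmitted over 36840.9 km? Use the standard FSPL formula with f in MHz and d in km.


f = 14.41 GHz = 14410.0000 MHz
d = 36840.9 km
FSPL = 32.44 + 20*log10(14410.0000) + 20*log10(36840.9)
FSPL = 32.44 + 83.1733 + 91.3266
FSPL = 206.9399 dB

206.9399 dB


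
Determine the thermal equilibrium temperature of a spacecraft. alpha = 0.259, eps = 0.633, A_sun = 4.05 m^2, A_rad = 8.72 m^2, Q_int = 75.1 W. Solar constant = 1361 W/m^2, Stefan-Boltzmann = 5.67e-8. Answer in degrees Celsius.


Numerator = alpha*S*A_sun + Q_int = 0.259*1361*4.05 + 75.1 = 1502.7209 W
Denominator = eps*sigma*A_rad = 0.633*5.67e-8*8.72 = 3.1297039e-07 W/K^4
T^4 = 4.8014796e+09 K^4
T = 263.2351 K = -9.9149 C

-9.9149 degrees Celsius


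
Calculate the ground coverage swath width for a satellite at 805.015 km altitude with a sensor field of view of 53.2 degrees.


FOV = 53.2 deg = 0.9285152 rad
swath = 2 * alt * tan(FOV/2) = 2 * 805.015 * tan(0.4642576)
swath = 2 * 805.015 * 0.5007627
swath = 806.2430 km

806.2430 km


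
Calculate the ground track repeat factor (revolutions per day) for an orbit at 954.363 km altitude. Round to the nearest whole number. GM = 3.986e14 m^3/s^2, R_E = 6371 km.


r = 7.325363e+06 m
T = 2*pi*sqrt(r^3/mu) = 6239.5741 s = 103.9929 min
revs/day = 1440 / 103.9929 = 13.8471
Rounded: 14 revolutions per day

14 revolutions per day


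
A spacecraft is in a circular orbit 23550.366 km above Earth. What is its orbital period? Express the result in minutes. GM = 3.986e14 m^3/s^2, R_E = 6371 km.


r = 29921.3660 km = 2.9921366e+07 m
T = 2*pi*sqrt(r^3/mu) = 2*pi*sqrt(2.6788244e+22 / 3.986e14)
T = 51509.0270 s = 858.4838 min

858.4838 minutes


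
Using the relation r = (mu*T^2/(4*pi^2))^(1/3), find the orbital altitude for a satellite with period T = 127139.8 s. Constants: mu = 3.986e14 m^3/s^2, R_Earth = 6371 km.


T = 127139.8 s
r = (mu*T^2/(4*pi^2))^(1/3) = (3.986e14 * 127139.8^2 / (4*pi^2))^(1/3)
r = 5.4648746e+07 m = 54648.7461 km
alt = r - R_E = 54648.7461 - 6371 = 48277.7461 km

48277.7461 km


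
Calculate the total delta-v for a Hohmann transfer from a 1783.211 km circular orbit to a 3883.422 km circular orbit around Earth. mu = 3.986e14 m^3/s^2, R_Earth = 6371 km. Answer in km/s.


r1 = 8154.2110 km = 8.154211e+06 m
r2 = 10254.4220 km = 1.0254422e+07 m
dv1 = sqrt(mu/r1)*(sqrt(2*r2/(r1+r2)) - 1) = 388.0617 m/s
dv2 = sqrt(mu/r2)*(1 - sqrt(2*r1/(r1+r2))) = 366.4188 m/s
total dv = |dv1| + |dv2| = 388.0617 + 366.4188 = 754.4805 m/s = 0.7544805 km/s

0.7545 km/s


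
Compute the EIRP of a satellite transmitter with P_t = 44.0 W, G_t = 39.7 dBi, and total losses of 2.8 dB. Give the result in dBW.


Pt = 44.0 W = 16.4345 dBW
EIRP = Pt_dBW + Gt - losses = 16.4345 + 39.7 - 2.8 = 53.3345 dBW

53.3345 dBW


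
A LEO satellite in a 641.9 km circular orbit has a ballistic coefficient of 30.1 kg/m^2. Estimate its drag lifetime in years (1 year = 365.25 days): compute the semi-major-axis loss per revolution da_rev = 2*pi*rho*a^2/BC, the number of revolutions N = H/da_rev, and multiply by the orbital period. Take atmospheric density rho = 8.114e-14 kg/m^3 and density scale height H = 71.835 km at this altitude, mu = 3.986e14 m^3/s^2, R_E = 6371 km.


a = R_E + alt = 7012.9000 km = 7.0129e+06 m
da_rev = 2*pi*rho*a^2/BC = 2*pi*8.114e-14*(7.0129e+06)^2/30.1 = 0.832997443 m per revolution
N = H/da_rev = 71835.0000 m / 0.832997443 m = 86236.7593 revolutions
P = 2*pi*sqrt(a^3/mu) = 5844.6390 s
lifetime = N*P = 86236.7593 * 5844.6390 = 5.0402273e+08 s = 5833.5964 days
years = 5833.5964 / 365.25 = 15.9715 years

15.9715 years


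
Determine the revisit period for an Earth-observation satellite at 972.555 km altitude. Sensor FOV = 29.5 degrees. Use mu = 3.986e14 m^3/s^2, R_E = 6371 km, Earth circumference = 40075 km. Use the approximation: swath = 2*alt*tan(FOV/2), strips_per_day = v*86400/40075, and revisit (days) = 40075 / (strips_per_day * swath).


swath = 2*972.555*tan(0.2574361) = 512.1047 km
v = sqrt(mu/r) = 7367.4207 m/s = 7.3674 km/s
strips/day = v*86400/40075 = 7.3674*86400/40075 = 15.8838
coverage/day = strips * swath = 15.8838 * 512.1047 = 8134.1929 km
revisit = 40075 / 8134.1929 = 4.9267 days

4.9267 days


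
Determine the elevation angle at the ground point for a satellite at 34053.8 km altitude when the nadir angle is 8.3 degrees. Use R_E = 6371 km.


r = R_E + alt = 40424.8000 km
Law of sines in the satellite / Earth-center / ground-point triangle:
  sin(nadir)/R_E = sin(90 + el)/r  =>  cos(el) = (r/R_E)*sin(nadir)
cos(el) = (40424.8000 / 6371.0000) * sin(8.3 deg) = 0.9159583
el = arccos(0.9159583) = 23.6578 deg
(Earth-central angle = 90 - nadir - el = 58.0422 deg)

23.6578 degrees


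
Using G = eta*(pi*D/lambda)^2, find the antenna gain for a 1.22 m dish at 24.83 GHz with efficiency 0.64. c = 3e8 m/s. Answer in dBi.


lambda = c/f = 3e8 / 2.483e+10 = 0.01208216 m
G = eta*(pi*D/lambda)^2 = 0.64*(pi*1.22/0.01208216)^2
G = 64403.6247 (linear)
G = 10*log10(64403.6247) = 48.0891 dBi

48.0891 dBi


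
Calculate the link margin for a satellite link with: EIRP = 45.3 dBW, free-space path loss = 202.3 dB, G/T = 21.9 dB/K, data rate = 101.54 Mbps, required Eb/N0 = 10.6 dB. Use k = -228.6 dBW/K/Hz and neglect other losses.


C/N0 = EIRP - FSPL + G/T - k = 45.3 - 202.3 + 21.9 - (-228.6)
C/N0 = 93.5000 dB-Hz
R_b = 101.54 Mbps = 1.0154e+08 bps -> 10*log10(R_b) = 80.0664 dB-Hz
Eb/N0 = C/N0 - 10*log10(R_b) = 93.5000 - 80.0664 = 13.4336 dB
Margin = Eb/N0 - Eb/N0_req = 13.4336 - 10.6 = 2.8336 dB (link closes)

2.8336 dB


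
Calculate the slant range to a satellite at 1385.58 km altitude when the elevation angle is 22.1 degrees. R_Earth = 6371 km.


h = 1385.58 km, el = 22.1 deg
d = -R_E*sin(el) + sqrt((R_E*sin(el))^2 + 2*R_E*h + h^2)
d = -6371.0000*sin(0.3857178) + sqrt((6371.0000*0.3762243)^2 + 2*6371.0000*1385.58 + 1385.58^2)
d = 2634.9875 km

2634.9875 km


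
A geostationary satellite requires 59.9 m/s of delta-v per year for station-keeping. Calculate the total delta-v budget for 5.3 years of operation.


dV = rate * years = 59.9 * 5.3
dV = 317.4700 m/s

317.4700 m/s


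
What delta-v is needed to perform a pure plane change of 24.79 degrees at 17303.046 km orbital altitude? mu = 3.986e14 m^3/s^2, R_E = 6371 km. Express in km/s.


r = 23674.0460 km = 2.3674046e+07 m
V = sqrt(mu/r) = 4103.2918 m/s
di = 24.79 deg = 0.4326671 rad
dV = 2*V*sin(di/2) = 2*4103.2918*sin(0.2163336)
dV = 1761.5440 m/s = 1.7615 km/s

1.7615 km/s


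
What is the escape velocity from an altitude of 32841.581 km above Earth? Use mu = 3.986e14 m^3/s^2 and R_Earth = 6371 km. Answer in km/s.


r = 6371.0 + 32841.581 = 39212.5810 km = 3.9212581e+07 m
v_esc = sqrt(2*mu/r) = sqrt(2*3.986e14 / 3.9212581e+07)
v_esc = 4508.9034 m/s = 4.5089 km/s

4.5089 km/s


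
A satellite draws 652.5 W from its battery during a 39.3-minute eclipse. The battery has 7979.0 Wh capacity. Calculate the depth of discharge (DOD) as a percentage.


E_used = P * t / 60 = 652.5 * 39.3 / 60 = 427.3875 Wh
DOD = E_used / E_total * 100 = 427.3875 / 7979.0 * 100
DOD = 5.3564 %

5.3564 %


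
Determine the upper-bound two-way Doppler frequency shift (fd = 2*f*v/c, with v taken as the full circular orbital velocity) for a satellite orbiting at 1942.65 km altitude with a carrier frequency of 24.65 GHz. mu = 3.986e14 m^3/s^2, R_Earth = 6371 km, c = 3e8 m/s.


r = 8.31365e+06 m
v = sqrt(mu/r) = 6924.2506 m/s (worst-case radial velocity)
f = 24.65 GHz = 2.465e+10 Hz
fd = 2*f*v/c = 2*2.465e+10*6924.2506/3.0e+08
fd = 1.1378852e+06 Hz

1.1379e+06 Hz


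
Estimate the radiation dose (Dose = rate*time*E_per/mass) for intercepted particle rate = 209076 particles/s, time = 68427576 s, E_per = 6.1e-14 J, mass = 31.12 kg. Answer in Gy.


Total energy deposited = rate * time * E_per
  = 209076 * 68427576 * 6.1e-14 = 0.8727004 J
Dose = E_total / mass = 0.8727004 / 31.12
Dose = 0.02804307 Gy

0.0280 Gy


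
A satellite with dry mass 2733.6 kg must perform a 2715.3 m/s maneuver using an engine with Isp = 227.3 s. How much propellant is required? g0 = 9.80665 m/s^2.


ve = Isp * g0 = 227.3 * 9.80665 = 2229.051545 m/s
mass ratio = exp(dv/ve) = exp(2715.3/2229.051545) = 3.38089820
m_prop = m_dry * (mr - 1) = 2733.6 * (3.38089820 - 1)
m_prop = 6508.4233 kg

6508.4233 kg


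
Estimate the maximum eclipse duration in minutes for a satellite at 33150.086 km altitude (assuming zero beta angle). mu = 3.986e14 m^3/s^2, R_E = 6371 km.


r = 39521.0860 km
T = 1303.1766 min
Eclipse fraction = arcsin(R_E/r)/pi = arcsin(6371.0000/39521.0860)/pi
= arcsin(0.1612051)/pi = 0.05153806
Eclipse duration = 0.05153806 * 1303.1766 = 67.1632 min

67.1632 minutes


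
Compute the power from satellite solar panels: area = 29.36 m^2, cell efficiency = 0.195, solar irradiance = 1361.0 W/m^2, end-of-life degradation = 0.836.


P = area * eta * S * degradation
P = 29.36 * 0.195 * 1361.0 * 0.836
P = 6514.1097 W

6514.1097 W


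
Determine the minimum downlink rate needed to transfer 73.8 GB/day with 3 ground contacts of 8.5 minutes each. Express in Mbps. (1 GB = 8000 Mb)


total contact time = 3 * 8.5 * 60 = 1530.0000 s
data = 73.8 GB = 590400.0000 Mb
rate = 590400.0000 / 1530.0000 = 385.8824 Mbps

385.8824 Mbps


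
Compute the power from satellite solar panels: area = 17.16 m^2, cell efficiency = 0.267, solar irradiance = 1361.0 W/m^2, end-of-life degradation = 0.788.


P = area * eta * S * degradation
P = 17.16 * 0.267 * 1361.0 * 0.788
P = 4913.7481 W

4913.7481 W


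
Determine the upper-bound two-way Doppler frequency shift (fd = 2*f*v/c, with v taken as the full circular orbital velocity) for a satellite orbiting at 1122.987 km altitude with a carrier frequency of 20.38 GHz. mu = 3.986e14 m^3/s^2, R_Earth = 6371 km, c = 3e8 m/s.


r = 7.493987e+06 m
v = sqrt(mu/r) = 7293.1002 m/s (worst-case radial velocity)
f = 20.38 GHz = 2.038e+10 Hz
fd = 2*f*v/c = 2*2.038e+10*7293.1002/3.0e+08
fd = 990889.2118 Hz

990889.2118 Hz


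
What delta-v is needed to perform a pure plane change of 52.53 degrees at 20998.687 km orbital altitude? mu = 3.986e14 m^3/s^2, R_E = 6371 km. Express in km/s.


r = 27369.6870 km = 2.7369687e+07 m
V = sqrt(mu/r) = 3816.2229 m/s
di = 52.53 deg = 0.9168215 rad
dV = 2*V*sin(di/2) = 2*3816.2229*sin(0.4584107)
dV = 3377.5364 m/s = 3.3775 km/s

3.3775 km/s


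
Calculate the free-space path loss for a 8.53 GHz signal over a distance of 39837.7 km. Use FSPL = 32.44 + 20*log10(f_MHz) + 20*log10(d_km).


f = 8.53 GHz = 8530.0000 MHz
d = 39837.7 km
FSPL = 32.44 + 20*log10(8530.0000) + 20*log10(39837.7)
FSPL = 32.44 + 78.6190 + 92.0059
FSPL = 203.0649 dB

203.0649 dB


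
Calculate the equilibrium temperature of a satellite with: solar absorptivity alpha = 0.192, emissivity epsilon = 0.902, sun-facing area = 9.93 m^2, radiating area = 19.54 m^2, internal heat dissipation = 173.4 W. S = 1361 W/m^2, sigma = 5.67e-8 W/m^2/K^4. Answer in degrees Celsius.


Numerator = alpha*S*A_sun + Q_int = 0.192*1361*9.93 + 173.4 = 2768.2282 W
Denominator = eps*sigma*A_rad = 0.902*5.67e-8*19.54 = 9.9934204e-07 W/K^4
T^4 = 2.7700508e+09 K^4
T = 229.4151 K = -43.7349 C

-43.7349 degrees Celsius


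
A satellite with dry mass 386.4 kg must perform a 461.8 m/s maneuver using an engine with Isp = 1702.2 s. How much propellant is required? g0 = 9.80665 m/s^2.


ve = Isp * g0 = 1702.2 * 9.80665 = 16692.879630 m/s
mass ratio = exp(dv/ve) = exp(461.8/16692.879630) = 1.02805071
m_prop = m_dry * (mr - 1) = 386.4 * (1.02805071 - 1)
m_prop = 10.8388 kg

10.8388 kg


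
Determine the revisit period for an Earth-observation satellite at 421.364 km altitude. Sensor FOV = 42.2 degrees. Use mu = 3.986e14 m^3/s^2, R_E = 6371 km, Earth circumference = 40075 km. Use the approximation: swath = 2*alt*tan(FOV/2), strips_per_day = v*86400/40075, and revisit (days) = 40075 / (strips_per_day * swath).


swath = 2*421.364*tan(0.3682645) = 325.1817 km
v = sqrt(mu/r) = 7660.5186 m/s = 7.6605 km/s
strips/day = v*86400/40075 = 7.6605*86400/40075 = 16.5158
coverage/day = strips * swath = 16.5158 * 325.1817 = 5370.6202 km
revisit = 40075 / 5370.6202 = 7.4619 days

7.4619 days


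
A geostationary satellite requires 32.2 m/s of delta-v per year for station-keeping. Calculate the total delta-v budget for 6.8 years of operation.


dV = rate * years = 32.2 * 6.8
dV = 218.9600 m/s

218.9600 m/s


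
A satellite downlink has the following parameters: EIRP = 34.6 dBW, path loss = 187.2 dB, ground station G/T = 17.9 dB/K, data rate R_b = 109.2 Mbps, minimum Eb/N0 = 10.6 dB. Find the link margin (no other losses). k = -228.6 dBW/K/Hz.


C/N0 = EIRP - FSPL + G/T - k = 34.6 - 187.2 + 17.9 - (-228.6)
C/N0 = 93.9000 dB-Hz
R_b = 109.2 Mbps = 1.092e+08 bps -> 10*log10(R_b) = 80.3822 dB-Hz
Eb/N0 = C/N0 - 10*log10(R_b) = 93.9000 - 80.3822 = 13.5178 dB
Margin = Eb/N0 - Eb/N0_req = 13.5178 - 10.6 = 2.9178 dB (link closes)

2.9178 dB


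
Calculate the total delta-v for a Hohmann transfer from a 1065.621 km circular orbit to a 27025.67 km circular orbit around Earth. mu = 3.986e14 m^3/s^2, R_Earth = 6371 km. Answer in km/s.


r1 = 7436.6210 km = 7.436621e+06 m
r2 = 33396.6700 km = 3.339667e+07 m
dv1 = sqrt(mu/r1)*(sqrt(2*r2/(r1+r2)) - 1) = 2042.3675 m/s
dv2 = sqrt(mu/r2)*(1 - sqrt(2*r1/(r1+r2))) = 1369.7216 m/s
total dv = |dv1| + |dv2| = 2042.3675 + 1369.7216 = 3412.0891 m/s = 3.4121 km/s

3.4121 km/s


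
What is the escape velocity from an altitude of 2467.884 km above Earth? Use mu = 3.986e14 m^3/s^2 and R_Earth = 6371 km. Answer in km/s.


r = 6371.0 + 2467.884 = 8838.8840 km = 8.838884e+06 m
v_esc = sqrt(2*mu/r) = sqrt(2*3.986e14 / 8.838884e+06)
v_esc = 9496.9670 m/s = 9.4970 km/s

9.4970 km/s


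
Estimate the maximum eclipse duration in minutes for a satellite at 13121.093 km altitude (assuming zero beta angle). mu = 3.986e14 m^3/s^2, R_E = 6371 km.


r = 19492.0930 km
T = 451.3856 min
Eclipse fraction = arcsin(R_E/r)/pi = arcsin(6371.0000/19492.0930)/pi
= arcsin(0.3268505)/pi = 0.1059874
Eclipse duration = 0.1059874 * 451.3856 = 47.8412 min

47.8412 minutes


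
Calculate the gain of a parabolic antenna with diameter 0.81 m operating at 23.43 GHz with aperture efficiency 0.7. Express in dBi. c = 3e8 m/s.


lambda = c/f = 3e8 / 2.343e+10 = 0.0128041 m
G = eta*(pi*D/lambda)^2 = 0.7*(pi*0.81/0.0128041)^2
G = 27648.3928 (linear)
G = 10*log10(27648.3928) = 44.4167 dBi

44.4167 dBi


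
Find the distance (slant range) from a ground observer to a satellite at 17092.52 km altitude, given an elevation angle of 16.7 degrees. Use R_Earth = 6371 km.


h = 17092.52 km, el = 16.7 deg
d = -R_E*sin(el) + sqrt((R_E*sin(el))^2 + 2*R_E*h + h^2)
d = -6371.0000*sin(0.29147) + sqrt((6371.0000*0.2873605)^2 + 2*6371.0000*17092.52 + 17092.52^2)
d = 20825.3260 km

20825.3260 km


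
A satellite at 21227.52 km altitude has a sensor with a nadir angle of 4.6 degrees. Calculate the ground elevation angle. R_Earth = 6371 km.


r = R_E + alt = 27598.5200 km
Law of sines in the satellite / Earth-center / ground-point triangle:
  sin(nadir)/R_E = sin(90 + el)/r  =>  cos(el) = (r/R_E)*sin(nadir)
cos(el) = (27598.5200 / 6371.0000) * sin(4.6 deg) = 0.3474135
el = arccos(0.3474135) = 69.6708 deg
(Earth-central angle = 90 - nadir - el = 15.7292 deg)

69.6708 degrees


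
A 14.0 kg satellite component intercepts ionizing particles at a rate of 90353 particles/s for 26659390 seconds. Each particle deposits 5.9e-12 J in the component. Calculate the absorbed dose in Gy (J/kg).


Total energy deposited = rate * time * E_per
  = 90353 * 26659390 * 5.9e-12 = 14.2117 J
Dose = E_total / mass = 14.2117 / 14.0
Dose = 1.0151 Gy

1.0151 Gy


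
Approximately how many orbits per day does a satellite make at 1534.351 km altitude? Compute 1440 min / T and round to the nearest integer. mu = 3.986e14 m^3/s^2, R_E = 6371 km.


r = 7.905351e+06 m
T = 2*pi*sqrt(r^3/mu) = 6995.0844 s = 116.5847 min
revs/day = 1440 / 116.5847 = 12.3515
Rounded: 12 revolutions per day

12 revolutions per day


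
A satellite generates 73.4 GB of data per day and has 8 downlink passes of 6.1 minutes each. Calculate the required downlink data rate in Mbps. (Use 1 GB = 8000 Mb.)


total contact time = 8 * 6.1 * 60 = 2928.0000 s
data = 73.4 GB = 587200.0000 Mb
rate = 587200.0000 / 2928.0000 = 200.5464 Mbps

200.5464 Mbps


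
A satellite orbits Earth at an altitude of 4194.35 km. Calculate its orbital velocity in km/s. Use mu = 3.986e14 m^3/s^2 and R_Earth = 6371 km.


r = R_E + alt = 6371.0 + 4194.35 = 10565.3500 km = 1.056535e+07 m
v = sqrt(mu/r) = sqrt(3.986e14 / 1.056535e+07) = 6142.2389 m/s = 6.1422 km/s

6.1422 km/s


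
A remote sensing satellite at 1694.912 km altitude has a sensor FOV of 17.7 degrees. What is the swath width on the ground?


FOV = 17.7 deg = 0.3089233 rad
swath = 2 * alt * tan(FOV/2) = 2 * 1694.912 * tan(0.1544616)
swath = 2 * 1694.912 * 0.1557019
swath = 527.8020 km

527.8020 km


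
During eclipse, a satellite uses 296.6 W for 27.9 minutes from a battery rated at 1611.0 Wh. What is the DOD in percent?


E_used = P * t / 60 = 296.6 * 27.9 / 60 = 137.9190 Wh
DOD = E_used / E_total * 100 = 137.9190 / 1611.0 * 100
DOD = 8.5611 %

8.5611 %


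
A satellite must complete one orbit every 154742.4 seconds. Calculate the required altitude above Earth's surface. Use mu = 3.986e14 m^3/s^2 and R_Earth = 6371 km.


T = 154742.4 s
r = (mu*T^2/(4*pi^2))^(1/3) = (3.986e14 * 154742.4^2 / (4*pi^2))^(1/3)
r = 6.2296752e+07 m = 62296.7521 km
alt = r - R_E = 62296.7521 - 6371 = 55925.7521 km

55925.7521 km


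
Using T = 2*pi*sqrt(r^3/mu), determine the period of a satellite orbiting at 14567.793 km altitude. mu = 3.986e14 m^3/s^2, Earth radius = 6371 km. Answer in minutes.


r = 20938.7930 km = 2.0938793e+07 m
T = 2*pi*sqrt(r^3/mu) = 2*pi*sqrt(9.1802589e+21 / 3.986e14)
T = 30153.5665 s = 502.5594 min

502.5594 minutes


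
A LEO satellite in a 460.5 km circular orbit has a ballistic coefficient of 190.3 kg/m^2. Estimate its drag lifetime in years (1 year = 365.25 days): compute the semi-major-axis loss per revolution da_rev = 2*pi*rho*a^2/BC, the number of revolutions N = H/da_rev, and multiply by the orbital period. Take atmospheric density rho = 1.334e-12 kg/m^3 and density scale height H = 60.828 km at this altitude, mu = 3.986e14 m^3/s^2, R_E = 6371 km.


a = R_E + alt = 6831.5000 km = 6.8315e+06 m
da_rev = 2*pi*rho*a^2/BC = 2*pi*1.334e-12*(6.8315e+06)^2/190.3 = 2.055555 m per revolution
N = H/da_rev = 60828.0000 m / 2.055555 m = 29592.0112 revolutions
P = 2*pi*sqrt(a^3/mu) = 5619.3403 s
lifetime = N*P = 29592.0112 * 5619.3403 = 1.6628758e+08 s = 1924.6248 days
years = 1924.6248 / 365.25 = 5.2693 years

5.2693 years


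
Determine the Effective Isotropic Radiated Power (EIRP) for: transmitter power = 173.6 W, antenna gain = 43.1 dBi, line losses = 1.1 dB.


Pt = 173.6 W = 22.3955 dBW
EIRP = Pt_dBW + Gt - losses = 22.3955 + 43.1 - 1.1 = 64.3955 dBW

64.3955 dBW


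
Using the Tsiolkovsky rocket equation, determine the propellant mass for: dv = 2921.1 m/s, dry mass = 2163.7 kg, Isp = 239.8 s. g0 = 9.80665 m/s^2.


ve = Isp * g0 = 239.8 * 9.80665 = 2351.634670 m/s
mass ratio = exp(dv/ve) = exp(2921.1/2351.634670) = 3.46307605
m_prop = m_dry * (mr - 1) = 2163.7 * (3.46307605 - 1)
m_prop = 5329.3577 kg

5329.3577 kg


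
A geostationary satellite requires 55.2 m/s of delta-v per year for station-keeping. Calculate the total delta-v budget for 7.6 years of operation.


dV = rate * years = 55.2 * 7.6
dV = 419.5200 m/s

419.5200 m/s


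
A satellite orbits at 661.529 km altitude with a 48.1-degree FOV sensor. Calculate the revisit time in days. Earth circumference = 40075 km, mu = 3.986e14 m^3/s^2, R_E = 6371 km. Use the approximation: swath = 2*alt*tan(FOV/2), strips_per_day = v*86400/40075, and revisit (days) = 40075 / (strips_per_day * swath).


swath = 2*661.529*tan(0.4197517) = 590.4474 km
v = sqrt(mu/r) = 7528.5767 m/s = 7.5286 km/s
strips/day = v*86400/40075 = 7.5286*86400/40075 = 16.2313
coverage/day = strips * swath = 16.2313 * 590.4474 = 9583.7237 km
revisit = 40075 / 9583.7237 = 4.1816 days

4.1816 days


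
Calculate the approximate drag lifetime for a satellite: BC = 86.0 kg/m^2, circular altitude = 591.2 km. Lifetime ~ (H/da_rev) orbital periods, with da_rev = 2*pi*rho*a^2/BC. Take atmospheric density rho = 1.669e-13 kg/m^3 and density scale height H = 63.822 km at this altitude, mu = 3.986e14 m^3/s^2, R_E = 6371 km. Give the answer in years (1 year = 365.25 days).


a = R_E + alt = 6962.2000 km = 6.9622e+06 m
da_rev = 2*pi*rho*a^2/BC = 2*pi*1.669e-13*(6.9622e+06)^2/86.0 = 0.591058876 m per revolution
N = H/da_rev = 63822.0000 m / 0.591058876 m = 107979.0907 revolutions
P = 2*pi*sqrt(a^3/mu) = 5781.3726 s
lifetime = N*P = 107979.0907 * 5781.3726 = 6.2426736e+08 s = 7225.3167 days
years = 7225.3167 / 365.25 = 19.7818 years

19.7818 years


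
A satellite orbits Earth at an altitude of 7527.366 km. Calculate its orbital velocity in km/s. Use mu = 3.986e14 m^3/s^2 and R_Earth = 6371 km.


r = R_E + alt = 6371.0 + 7527.366 = 13898.3660 km = 1.3898366e+07 m
v = sqrt(mu/r) = sqrt(3.986e14 / 1.3898366e+07) = 5355.3366 m/s = 5.3553 km/s

5.3553 km/s


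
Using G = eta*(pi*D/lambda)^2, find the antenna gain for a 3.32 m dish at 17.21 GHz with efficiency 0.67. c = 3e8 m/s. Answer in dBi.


lambda = c/f = 3e8 / 1.721e+10 = 0.01743173 m
G = eta*(pi*D/lambda)^2 = 0.67*(pi*3.32/0.01743173)^2
G = 239866.6925 (linear)
G = 10*log10(239866.6925) = 53.7997 dBi

53.7997 dBi


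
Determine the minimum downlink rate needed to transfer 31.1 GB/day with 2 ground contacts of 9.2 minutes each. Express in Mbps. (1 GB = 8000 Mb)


total contact time = 2 * 9.2 * 60 = 1104.0000 s
data = 31.1 GB = 248800.0000 Mb
rate = 248800.0000 / 1104.0000 = 225.3623 Mbps

225.3623 Mbps


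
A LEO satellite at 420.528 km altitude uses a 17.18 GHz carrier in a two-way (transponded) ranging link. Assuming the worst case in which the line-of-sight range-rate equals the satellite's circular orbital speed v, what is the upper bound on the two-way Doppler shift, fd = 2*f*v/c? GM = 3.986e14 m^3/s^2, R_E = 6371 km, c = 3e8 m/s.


r = 6.791528e+06 m
v = sqrt(mu/r) = 7660.9901 m/s (worst-case radial velocity)
f = 17.18 GHz = 1.718e+10 Hz
fd = 2*f*v/c = 2*1.718e+10*7660.9901/3.0e+08
fd = 877438.7293 Hz

877438.7293 Hz


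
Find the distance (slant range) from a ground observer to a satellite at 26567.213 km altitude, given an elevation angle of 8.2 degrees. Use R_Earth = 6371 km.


h = 26567.213 km, el = 8.2 deg
d = -R_E*sin(el) + sqrt((R_E*sin(el))^2 + 2*R_E*h + h^2)
d = -6371.0000*sin(0.143117) + sqrt((6371.0000*0.1426289)^2 + 2*6371.0000*26567.213 + 26567.213^2)
d = 31420.2756 km

31420.2756 km


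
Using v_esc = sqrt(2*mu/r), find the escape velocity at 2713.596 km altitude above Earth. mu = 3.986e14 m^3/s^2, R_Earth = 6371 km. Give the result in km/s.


r = 6371.0 + 2713.596 = 9084.5960 km = 9.084596e+06 m
v_esc = sqrt(2*mu/r) = sqrt(2*3.986e14 / 9.084596e+06)
v_esc = 9367.6539 m/s = 9.3677 km/s

9.3677 km/s


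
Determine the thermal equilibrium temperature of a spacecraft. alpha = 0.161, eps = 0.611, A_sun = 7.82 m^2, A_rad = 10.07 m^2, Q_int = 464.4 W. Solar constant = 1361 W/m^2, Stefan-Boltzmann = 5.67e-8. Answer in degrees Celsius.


Numerator = alpha*S*A_sun + Q_int = 0.161*1361*7.82 + 464.4 = 2177.9262 W
Denominator = eps*sigma*A_rad = 0.611*5.67e-8*10.07 = 3.4886206e-07 W/K^4
T^4 = 6.2429438e+09 K^4
T = 281.0913 K = 7.9413 C

7.9413 degrees Celsius


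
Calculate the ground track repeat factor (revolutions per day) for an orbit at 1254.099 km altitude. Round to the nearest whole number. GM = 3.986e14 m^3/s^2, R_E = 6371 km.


r = 7.625099e+06 m
T = 2*pi*sqrt(r^3/mu) = 6626.4275 s = 110.4405 min
revs/day = 1440 / 110.4405 = 13.0387
Rounded: 13 revolutions per day

13 revolutions per day


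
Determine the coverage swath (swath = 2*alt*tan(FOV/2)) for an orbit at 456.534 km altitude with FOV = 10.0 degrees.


FOV = 10.0 deg = 0.1745329 rad
swath = 2 * alt * tan(FOV/2) = 2 * 456.534 * tan(0.08726646)
swath = 2 * 456.534 * 0.08748866
swath = 79.8831 km

79.8831 km


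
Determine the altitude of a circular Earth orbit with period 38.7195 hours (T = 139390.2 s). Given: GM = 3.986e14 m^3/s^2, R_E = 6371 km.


T = 139390.2 s
r = (mu*T^2/(4*pi^2))^(1/3) = (3.986e14 * 139390.2^2 / (4*pi^2))^(1/3)
r = 5.8105068e+07 m = 58105.0679 km
alt = r - R_E = 58105.0679 - 6371 = 51734.0679 km

51734.0679 km


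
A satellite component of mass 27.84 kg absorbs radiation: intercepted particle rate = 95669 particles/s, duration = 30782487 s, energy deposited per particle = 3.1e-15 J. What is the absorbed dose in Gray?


Total energy deposited = rate * time * E_per
  = 95669 * 30782487 * 3.1e-15 = 0.009129282 J
Dose = E_total / mass = 0.009129282 / 27.84
Dose = 3.2791962e-04 Gy

3.2792e-04 Gy


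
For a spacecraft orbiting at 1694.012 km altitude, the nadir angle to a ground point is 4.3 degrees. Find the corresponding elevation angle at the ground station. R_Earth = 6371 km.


r = R_E + alt = 8065.0120 km
Law of sines in the satellite / Earth-center / ground-point triangle:
  sin(nadir)/R_E = sin(90 + el)/r  =>  cos(el) = (r/R_E)*sin(nadir)
cos(el) = (8065.0120 / 6371.0000) * sin(4.3 deg) = 0.09491514
el = arccos(0.09491514) = 84.5536 deg
(Earth-central angle = 90 - nadir - el = 1.1464 deg)

84.5536 degrees


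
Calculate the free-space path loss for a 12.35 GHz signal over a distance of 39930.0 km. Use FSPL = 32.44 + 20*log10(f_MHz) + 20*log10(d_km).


f = 12.35 GHz = 12350.0000 MHz
d = 39930.0 km
FSPL = 32.44 + 20*log10(12350.0000) + 20*log10(39930.0)
FSPL = 32.44 + 81.8333 + 92.0260
FSPL = 206.2993 dB

206.2993 dB


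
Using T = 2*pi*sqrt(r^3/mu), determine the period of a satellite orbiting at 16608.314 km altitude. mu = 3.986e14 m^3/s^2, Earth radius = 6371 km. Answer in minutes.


r = 22979.3140 km = 2.2979314e+07 m
T = 2*pi*sqrt(r^3/mu) = 2*pi*sqrt(1.2134201e+22 / 3.986e14)
T = 34667.0439 s = 577.7841 min

577.7841 minutes


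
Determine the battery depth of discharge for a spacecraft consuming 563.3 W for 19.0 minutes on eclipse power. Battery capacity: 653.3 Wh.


E_used = P * t / 60 = 563.3 * 19.0 / 60 = 178.3783 Wh
DOD = E_used / E_total * 100 = 178.3783 / 653.3 * 100
DOD = 27.3042 %

27.3042 %


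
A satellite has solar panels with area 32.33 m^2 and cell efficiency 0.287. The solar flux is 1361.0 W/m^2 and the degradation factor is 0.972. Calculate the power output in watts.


P = area * eta * S * degradation
P = 32.33 * 0.287 * 1361.0 * 0.972
P = 12274.7312 W

12274.7312 W


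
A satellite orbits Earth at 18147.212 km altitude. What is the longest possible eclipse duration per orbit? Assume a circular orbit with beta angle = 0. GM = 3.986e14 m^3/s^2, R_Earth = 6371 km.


r = 24518.2120 km
T = 636.7855 min
Eclipse fraction = arcsin(R_E/r)/pi = arcsin(6371.0000/24518.2120)/pi
= arcsin(0.2598477)/pi = 0.08367235
Eclipse duration = 0.08367235 * 636.7855 = 53.2813 min

53.2813 minutes


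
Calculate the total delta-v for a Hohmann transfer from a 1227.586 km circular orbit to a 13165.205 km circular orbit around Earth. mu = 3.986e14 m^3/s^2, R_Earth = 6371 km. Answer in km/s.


r1 = 7598.5860 km = 7.598586e+06 m
r2 = 19536.2050 km = 1.9536205e+07 m
dv1 = sqrt(mu/r1)*(sqrt(2*r2/(r1+r2)) - 1) = 1448.3580 m/s
dv2 = sqrt(mu/r2)*(1 - sqrt(2*r1/(r1+r2))) = 1136.5948 m/s
total dv = |dv1| + |dv2| = 1448.3580 + 1136.5948 = 2584.9528 m/s = 2.5850 km/s

2.5850 km/s


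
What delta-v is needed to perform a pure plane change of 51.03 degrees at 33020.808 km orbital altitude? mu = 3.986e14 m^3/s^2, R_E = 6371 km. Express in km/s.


r = 39391.8080 km = 3.9391808e+07 m
V = sqrt(mu/r) = 3181.0148 m/s
di = 51.03 deg = 0.8906415 rad
dV = 2*V*sin(di/2) = 2*3181.0148*sin(0.4453208)
dV = 2740.4276 m/s = 2.7404 km/s

2.7404 km/s


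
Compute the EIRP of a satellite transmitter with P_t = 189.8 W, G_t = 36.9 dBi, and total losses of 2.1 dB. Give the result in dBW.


Pt = 189.8 W = 22.7830 dBW
EIRP = Pt_dBW + Gt - losses = 22.7830 + 36.9 - 2.1 = 57.5830 dBW

57.5830 dBW


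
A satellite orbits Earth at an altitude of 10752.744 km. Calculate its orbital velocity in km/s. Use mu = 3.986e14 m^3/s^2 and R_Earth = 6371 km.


r = R_E + alt = 6371.0 + 10752.744 = 17123.7440 km = 1.7123744e+07 m
v = sqrt(mu/r) = sqrt(3.986e14 / 1.7123744e+07) = 4824.6886 m/s = 4.8247 km/s

4.8247 km/s


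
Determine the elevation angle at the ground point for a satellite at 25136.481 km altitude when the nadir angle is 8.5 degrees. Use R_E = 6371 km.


r = R_E + alt = 31507.4810 km
Law of sines in the satellite / Earth-center / ground-point triangle:
  sin(nadir)/R_E = sin(90 + el)/r  =>  cos(el) = (r/R_E)*sin(nadir)
cos(el) = (31507.4810 / 6371.0000) * sin(8.5 deg) = 0.7309845
el = arccos(0.7309845) = 43.0310 deg
(Earth-central angle = 90 - nadir - el = 38.4690 deg)

43.0310 degrees
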